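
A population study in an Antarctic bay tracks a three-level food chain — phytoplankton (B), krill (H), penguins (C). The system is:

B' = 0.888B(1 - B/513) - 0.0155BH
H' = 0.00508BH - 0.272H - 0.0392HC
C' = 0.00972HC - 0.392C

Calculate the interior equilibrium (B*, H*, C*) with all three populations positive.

B* ≈ 152, H* ≈ 40.3, C* ≈ 12.7

From dC/dt = 0: 0.00972H* = 0.392, so H* = 40.3.
From dB/dt = 0: 0.888(1 - B*/513) = 0.0155·40.3, giving B* = 513·(1 - 0.704) = 152.
From dH/dt = 0: 0.00508·152 - 0.272 = 0.0392C*, so C* = 0.5/0.0392 = 12.7.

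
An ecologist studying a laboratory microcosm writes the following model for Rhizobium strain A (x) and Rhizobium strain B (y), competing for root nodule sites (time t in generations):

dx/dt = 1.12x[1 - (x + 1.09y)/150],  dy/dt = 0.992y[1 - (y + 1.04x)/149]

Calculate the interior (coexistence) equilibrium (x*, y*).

Setting both brackets to zero gives the nullclines x + 1.09y = 150 and 1.04x + y = 149.
Substituting y = 149 - 1.04x into the first: x(1 - 1.09·1.04) = 150 - 1.09·149.
So x* = -12.4/-0.134 = 92.9, and then y* = 149 - 1.04·92.9 = 52.4.

x* ≈ 92.9, y* ≈ 52.4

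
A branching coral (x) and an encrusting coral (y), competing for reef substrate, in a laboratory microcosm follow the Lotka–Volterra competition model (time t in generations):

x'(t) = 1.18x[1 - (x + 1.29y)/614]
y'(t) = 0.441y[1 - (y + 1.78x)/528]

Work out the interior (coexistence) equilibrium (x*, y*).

Setting both brackets to zero gives the nullclines x + 1.29y = 614 and 1.78x + y = 528.
Substituting y = 528 - 1.78x into the first: x(1 - 1.29·1.78) = 614 - 1.29·528.
So x* = -67.1/-1.3 = 51.8, and then y* = 528 - 1.78·51.8 = 436.

x* ≈ 51.8, y* ≈ 436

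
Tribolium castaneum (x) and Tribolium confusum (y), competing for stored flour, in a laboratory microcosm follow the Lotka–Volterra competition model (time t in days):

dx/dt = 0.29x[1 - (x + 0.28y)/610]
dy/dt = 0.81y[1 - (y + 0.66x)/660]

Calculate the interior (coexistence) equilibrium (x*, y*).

x* ≈ 522, y* ≈ 316

Setting both brackets to zero gives the nullclines x + 0.28y = 610 and 0.66x + y = 660.
Substituting y = 660 - 0.66x into the first: x(1 - 0.28·0.66) = 610 - 0.28·660.
So x* = 425/0.815 = 522, and then y* = 660 - 0.66·522 = 316.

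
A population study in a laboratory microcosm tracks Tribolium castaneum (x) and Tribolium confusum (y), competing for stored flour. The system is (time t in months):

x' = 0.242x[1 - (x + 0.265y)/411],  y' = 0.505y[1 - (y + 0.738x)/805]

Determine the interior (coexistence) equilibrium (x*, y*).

x* ≈ 246, y* ≈ 624

Setting both brackets to zero gives the nullclines x + 0.265y = 411 and 0.738x + y = 805.
Substituting y = 805 - 0.738x into the first: x(1 - 0.265·0.738) = 411 - 0.265·805.
So x* = 198/0.804 = 246, and then y* = 805 - 0.738·246 = 624.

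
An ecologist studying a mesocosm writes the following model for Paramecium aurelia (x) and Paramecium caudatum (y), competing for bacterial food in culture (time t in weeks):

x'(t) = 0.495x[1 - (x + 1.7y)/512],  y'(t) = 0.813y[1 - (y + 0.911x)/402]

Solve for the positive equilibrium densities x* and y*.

x* ≈ 312, y* ≈ 117

Setting both brackets to zero gives the nullclines x + 1.7y = 512 and 0.911x + y = 402.
Substituting y = 402 - 0.911x into the first: x(1 - 1.7·0.911) = 512 - 1.7·402.
So x* = -171/-0.549 = 312, and then y* = 402 - 0.911·312 = 117.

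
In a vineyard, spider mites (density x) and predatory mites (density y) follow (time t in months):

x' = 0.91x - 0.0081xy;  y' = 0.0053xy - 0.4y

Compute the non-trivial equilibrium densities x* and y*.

Set dy/dt = 0 with y > 0: 0.0053x - 0.4 = 0, so x* = 0.4/0.0053 = 75.5.
Set dx/dt = 0 with x > 0: 0.91 - 0.0081y = 0, so y* = 0.91/0.0081 = 112.

x* ≈ 75.5, y* ≈ 112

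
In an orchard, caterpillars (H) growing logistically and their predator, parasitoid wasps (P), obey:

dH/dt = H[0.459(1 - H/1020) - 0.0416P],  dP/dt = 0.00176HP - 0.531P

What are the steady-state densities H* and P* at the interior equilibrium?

H* ≈ 302, P* ≈ 7.77

From dP/dt = 0 with P > 0: 0.00176H* = 0.531, so H* = 302.
Substitute into dH/dt = 0: 0.459(1 - 302/1020) = 0.0416P*.
The bracket is 0.704, giving P* = 0.323/0.0416 = 7.77.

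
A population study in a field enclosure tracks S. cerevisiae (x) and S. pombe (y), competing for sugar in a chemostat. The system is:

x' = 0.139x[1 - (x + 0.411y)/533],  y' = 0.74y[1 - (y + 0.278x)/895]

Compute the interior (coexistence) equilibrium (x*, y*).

x* ≈ 186, y* ≈ 843

Setting both brackets to zero gives the nullclines x + 0.411y = 533 and 0.278x + y = 895.
Substituting y = 895 - 0.278x into the first: x(1 - 0.411·0.278) = 533 - 0.411·895.
So x* = 165/0.886 = 186, and then y* = 895 - 0.278·186 = 843.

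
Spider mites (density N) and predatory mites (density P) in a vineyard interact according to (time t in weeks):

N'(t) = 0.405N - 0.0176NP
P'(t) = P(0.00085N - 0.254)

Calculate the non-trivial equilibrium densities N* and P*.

Set dP/dt = 0 with P > 0: 0.00085N - 0.254 = 0, so N* = 0.254/0.00085 = 299.
Set dN/dt = 0 with N > 0: 0.405 - 0.0176P = 0, so P* = 0.405/0.0176 = 23.

N* ≈ 299, P* ≈ 23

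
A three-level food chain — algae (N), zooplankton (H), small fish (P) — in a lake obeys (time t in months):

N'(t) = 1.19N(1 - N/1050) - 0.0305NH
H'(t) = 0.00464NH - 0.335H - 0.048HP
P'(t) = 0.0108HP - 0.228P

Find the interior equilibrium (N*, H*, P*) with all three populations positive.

N* ≈ 482, H* ≈ 21.1, P* ≈ 39.6

From dP/dt = 0: 0.0108H* = 0.228, so H* = 21.1.
From dN/dt = 0: 1.19(1 - N*/1050) = 0.0305·21.1, giving N* = 1050·(1 - 0.541) = 482.
From dH/dt = 0: 0.00464·482 - 0.335 = 0.048P*, so P* = 1.9/0.048 = 39.6.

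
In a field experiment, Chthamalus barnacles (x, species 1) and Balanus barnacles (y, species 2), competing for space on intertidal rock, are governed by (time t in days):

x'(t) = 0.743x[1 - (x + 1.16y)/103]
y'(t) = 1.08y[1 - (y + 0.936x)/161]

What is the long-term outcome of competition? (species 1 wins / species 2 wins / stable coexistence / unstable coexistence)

species 2 excludes species 1

Compare the nullcline intercepts: K1/α12 = 103/1.16 = 88.8 < K2 = 161; K2/α21 = 161/0.936 = 172 > K1 = 103.
Since the inequalities point opposite ways, species 2 can invade but species 1 cannot.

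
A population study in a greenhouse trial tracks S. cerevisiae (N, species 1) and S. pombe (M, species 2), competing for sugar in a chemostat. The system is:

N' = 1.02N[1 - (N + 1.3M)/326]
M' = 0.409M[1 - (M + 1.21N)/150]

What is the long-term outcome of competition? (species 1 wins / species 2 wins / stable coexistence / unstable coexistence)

Compare the nullcline intercepts: K1/α12 = 326/1.3 = 251 > K2 = 150; K2/α21 = 150/1.21 = 124 < K1 = 326.
Since the inequalities point opposite ways, species 1 can invade but species 2 cannot.

species 1 excludes species 2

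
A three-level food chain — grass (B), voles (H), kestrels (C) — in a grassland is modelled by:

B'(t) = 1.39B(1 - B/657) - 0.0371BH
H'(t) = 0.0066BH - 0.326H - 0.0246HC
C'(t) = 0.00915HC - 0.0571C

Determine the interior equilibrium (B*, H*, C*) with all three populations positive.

From dC/dt = 0: 0.00915H* = 0.0571, so H* = 6.24.
From dB/dt = 0: 1.39(1 - B*/657) = 0.0371·6.24, giving B* = 657·(1 - 0.167) = 548.
From dH/dt = 0: 0.0066·548 - 0.326 = 0.0246C*, so C* = 3.29/0.0246 = 134.

B* ≈ 548, H* ≈ 6.24, C* ≈ 134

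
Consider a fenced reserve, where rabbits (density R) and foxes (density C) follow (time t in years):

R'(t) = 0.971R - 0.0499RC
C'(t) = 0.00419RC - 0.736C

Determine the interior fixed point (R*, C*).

R* ≈ 176, C* ≈ 19.5

Set dC/dt = 0 with C > 0: 0.00419R - 0.736 = 0, so R* = 0.736/0.00419 = 176.
Set dR/dt = 0 with R > 0: 0.971 - 0.0499C = 0, so C* = 0.971/0.0499 = 19.5.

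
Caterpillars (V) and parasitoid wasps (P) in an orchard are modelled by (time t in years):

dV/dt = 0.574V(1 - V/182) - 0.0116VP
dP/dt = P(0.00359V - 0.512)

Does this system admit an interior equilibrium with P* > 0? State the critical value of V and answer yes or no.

Threshold V = 143; K > 143, so yes, the predator persists.

The predator equation gives dP/dt > 0 only when V > 0.512/0.00359 = 143.
Without the predator, V → K = 182. Since 182 > 143, the predator can invade and persist.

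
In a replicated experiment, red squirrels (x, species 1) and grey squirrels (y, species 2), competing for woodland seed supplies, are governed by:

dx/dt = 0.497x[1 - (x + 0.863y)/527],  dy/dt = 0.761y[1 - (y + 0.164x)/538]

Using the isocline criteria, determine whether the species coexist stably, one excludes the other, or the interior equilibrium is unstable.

stable coexistence

Compare the nullcline intercepts: K1/α12 = 527/0.863 = 611 > K2 = 538; K2/α21 = 538/0.164 = 3280 > K1 = 527.
Since both inequalities hold, each species can invade when rare, so the interior equilibrium is stable.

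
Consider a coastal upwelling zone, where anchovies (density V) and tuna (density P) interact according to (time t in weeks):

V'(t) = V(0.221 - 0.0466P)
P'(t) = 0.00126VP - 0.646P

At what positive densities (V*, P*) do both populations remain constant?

Set dP/dt = 0 with P > 0: 0.00126V - 0.646 = 0, so V* = 0.646/0.00126 = 513.
Set dV/dt = 0 with V > 0: 0.221 - 0.0466P = 0, so P* = 0.221/0.0466 = 4.74.

V* ≈ 513, P* ≈ 4.74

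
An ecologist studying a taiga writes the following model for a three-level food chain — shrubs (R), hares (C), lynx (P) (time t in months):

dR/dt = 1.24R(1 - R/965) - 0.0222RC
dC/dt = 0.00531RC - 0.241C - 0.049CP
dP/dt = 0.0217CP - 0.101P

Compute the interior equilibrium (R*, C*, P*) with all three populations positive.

From dP/dt = 0: 0.0217C* = 0.101, so C* = 4.65.
From dR/dt = 0: 1.24(1 - R*/965) = 0.0222·4.65, giving R* = 965·(1 - 0.0833) = 885.
From dC/dt = 0: 0.00531·885 - 0.241 = 0.049P*, so P* = 4.46/0.049 = 90.9.

R* ≈ 885, C* ≈ 4.65, P* ≈ 90.9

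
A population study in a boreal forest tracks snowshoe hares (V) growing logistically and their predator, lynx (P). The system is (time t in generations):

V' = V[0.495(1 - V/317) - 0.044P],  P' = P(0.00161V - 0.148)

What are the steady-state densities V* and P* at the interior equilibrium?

V* ≈ 91.9, P* ≈ 7.99

From dP/dt = 0 with P > 0: 0.00161V* = 0.148, so V* = 91.9.
Substitute into dV/dt = 0: 0.495(1 - 91.9/317) = 0.044P*.
The bracket is 0.71, giving P* = 0.351/0.044 = 7.99.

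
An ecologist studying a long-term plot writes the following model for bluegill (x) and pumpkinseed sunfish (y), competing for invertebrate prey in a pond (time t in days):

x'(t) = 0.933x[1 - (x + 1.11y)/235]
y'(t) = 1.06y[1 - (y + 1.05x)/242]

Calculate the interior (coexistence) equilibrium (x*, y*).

Setting both brackets to zero gives the nullclines x + 1.11y = 235 and 1.05x + y = 242.
Substituting y = 242 - 1.05x into the first: x(1 - 1.11·1.05) = 235 - 1.11·242.
So x* = -33.6/-0.166 = 203, and then y* = 242 - 1.05·203 = 28.7.

x* ≈ 203, y* ≈ 28.7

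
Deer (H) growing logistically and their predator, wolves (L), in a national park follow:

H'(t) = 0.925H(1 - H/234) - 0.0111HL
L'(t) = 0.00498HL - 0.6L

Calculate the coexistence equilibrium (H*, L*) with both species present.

H* ≈ 120, L* ≈ 40.4

From dL/dt = 0 with L > 0: 0.00498H* = 0.6, so H* = 120.
Substitute into dH/dt = 0: 0.925(1 - 120/234) = 0.0111L*.
The bracket is 0.485, giving L* = 0.449/0.0111 = 40.4.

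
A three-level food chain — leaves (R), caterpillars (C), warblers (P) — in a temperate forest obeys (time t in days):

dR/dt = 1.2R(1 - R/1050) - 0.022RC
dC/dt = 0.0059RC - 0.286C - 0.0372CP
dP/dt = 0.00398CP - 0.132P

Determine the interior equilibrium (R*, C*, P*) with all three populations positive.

R* ≈ 412, C* ≈ 33.2, P* ≈ 57.6

From dP/dt = 0: 0.00398C* = 0.132, so C* = 33.2.
From dR/dt = 0: 1.2(1 - R*/1050) = 0.022·33.2, giving R* = 1050·(1 - 0.608) = 412.
From dC/dt = 0: 0.0059·412 - 0.286 = 0.0372P*, so P* = 2.14/0.0372 = 57.6.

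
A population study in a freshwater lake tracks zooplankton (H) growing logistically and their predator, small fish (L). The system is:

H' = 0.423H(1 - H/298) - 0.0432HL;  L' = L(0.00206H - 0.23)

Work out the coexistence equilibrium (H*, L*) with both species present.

From dL/dt = 0 with L > 0: 0.00206H* = 0.23, so H* = 112.
Substitute into dH/dt = 0: 0.423(1 - 112/298) = 0.0432L*.
The bracket is 0.625, giving L* = 0.265/0.0432 = 6.12.

H* ≈ 112, L* ≈ 6.12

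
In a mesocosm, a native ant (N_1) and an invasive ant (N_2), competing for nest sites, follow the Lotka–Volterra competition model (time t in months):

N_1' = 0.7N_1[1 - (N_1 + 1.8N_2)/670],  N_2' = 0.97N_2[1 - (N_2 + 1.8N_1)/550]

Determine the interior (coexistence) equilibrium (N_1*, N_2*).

N_1* ≈ 143, N_2* ≈ 293

Setting both brackets to zero gives the nullclines N_1 + 1.8N_2 = 670 and 1.8N_1 + N_2 = 550.
Substituting N_2 = 550 - 1.8N_1 into the first: N_1(1 - 1.8·1.8) = 670 - 1.8·550.
So N_1* = -320/-2.24 = 143, and then N_2* = 550 - 1.8·143 = 293.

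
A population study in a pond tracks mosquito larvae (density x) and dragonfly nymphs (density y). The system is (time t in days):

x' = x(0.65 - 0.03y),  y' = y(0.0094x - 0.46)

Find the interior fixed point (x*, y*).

Set dy/dt = 0 with y > 0: 0.0094x - 0.46 = 0, so x* = 0.46/0.0094 = 48.9.
Set dx/dt = 0 with x > 0: 0.65 - 0.03y = 0, so y* = 0.65/0.03 = 21.7.

x* ≈ 48.9, y* ≈ 21.7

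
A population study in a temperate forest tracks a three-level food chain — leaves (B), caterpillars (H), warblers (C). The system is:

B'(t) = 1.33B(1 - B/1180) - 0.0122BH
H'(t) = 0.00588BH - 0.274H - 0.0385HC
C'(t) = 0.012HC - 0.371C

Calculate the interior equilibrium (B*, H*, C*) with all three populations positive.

B* ≈ 845, H* ≈ 30.9, C* ≈ 122

From dC/dt = 0: 0.012H* = 0.371, so H* = 30.9.
From dB/dt = 0: 1.33(1 - B*/1180) = 0.0122·30.9, giving B* = 1180·(1 - 0.284) = 845.
From dH/dt = 0: 0.00588·845 - 0.274 = 0.0385C*, so C* = 4.7/0.0385 = 122.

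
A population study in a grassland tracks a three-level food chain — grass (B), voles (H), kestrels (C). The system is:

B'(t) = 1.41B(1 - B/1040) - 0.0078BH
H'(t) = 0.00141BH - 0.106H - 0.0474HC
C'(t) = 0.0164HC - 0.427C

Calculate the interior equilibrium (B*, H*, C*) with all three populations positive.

From dC/dt = 0: 0.0164H* = 0.427, so H* = 26.
From dB/dt = 0: 1.41(1 - B*/1040) = 0.0078·26, giving B* = 1040·(1 - 0.144) = 890.
From dH/dt = 0: 0.00141·890 - 0.106 = 0.0474C*, so C* = 1.15/0.0474 = 24.2.

B* ≈ 890, H* ≈ 26, C* ≈ 24.2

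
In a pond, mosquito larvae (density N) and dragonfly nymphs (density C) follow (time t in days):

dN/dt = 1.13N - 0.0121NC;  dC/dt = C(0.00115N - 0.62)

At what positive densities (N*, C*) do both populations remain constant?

N* ≈ 539, C* ≈ 93.4

Set dC/dt = 0 with C > 0: 0.00115N - 0.62 = 0, so N* = 0.62/0.00115 = 539.
Set dN/dt = 0 with N > 0: 1.13 - 0.0121C = 0, so C* = 1.13/0.0121 = 93.4.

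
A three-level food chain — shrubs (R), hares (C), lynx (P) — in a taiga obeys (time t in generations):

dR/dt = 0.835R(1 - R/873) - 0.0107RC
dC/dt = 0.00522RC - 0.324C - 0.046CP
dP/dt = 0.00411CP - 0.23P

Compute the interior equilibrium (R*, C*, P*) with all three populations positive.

R* ≈ 247, C* ≈ 56, P* ≈ 21

From dP/dt = 0: 0.00411C* = 0.23, so C* = 56.
From dR/dt = 0: 0.835(1 - R*/873) = 0.0107·56, giving R* = 873·(1 - 0.717) = 247.
From dC/dt = 0: 0.00522·247 - 0.324 = 0.046P*, so P* = 0.965/0.046 = 21.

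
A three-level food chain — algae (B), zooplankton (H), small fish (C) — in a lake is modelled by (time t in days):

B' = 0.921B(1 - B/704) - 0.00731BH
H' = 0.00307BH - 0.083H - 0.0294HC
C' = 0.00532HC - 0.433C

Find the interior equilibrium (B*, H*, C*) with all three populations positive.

From dC/dt = 0: 0.00532H* = 0.433, so H* = 81.4.
From dB/dt = 0: 0.921(1 - B*/704) = 0.00731·81.4, giving B* = 704·(1 - 0.646) = 249.
From dH/dt = 0: 0.00307·249 - 0.083 = 0.0294C*, so C* = 0.682/0.0294 = 23.2.

B* ≈ 249, H* ≈ 81.4, C* ≈ 23.2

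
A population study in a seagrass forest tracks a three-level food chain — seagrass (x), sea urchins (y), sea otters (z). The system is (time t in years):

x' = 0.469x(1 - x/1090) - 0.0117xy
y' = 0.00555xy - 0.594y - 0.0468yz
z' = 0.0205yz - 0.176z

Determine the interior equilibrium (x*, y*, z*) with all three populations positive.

From dz/dt = 0: 0.0205y* = 0.176, so y* = 8.59.
From dx/dt = 0: 0.469(1 - x*/1090) = 0.0117·8.59, giving x* = 1090·(1 - 0.214) = 857.
From dy/dt = 0: 0.00555·857 - 0.594 = 0.0468z*, so z* = 4.16/0.0468 = 88.9.

x* ≈ 857, y* ≈ 8.59, z* ≈ 88.9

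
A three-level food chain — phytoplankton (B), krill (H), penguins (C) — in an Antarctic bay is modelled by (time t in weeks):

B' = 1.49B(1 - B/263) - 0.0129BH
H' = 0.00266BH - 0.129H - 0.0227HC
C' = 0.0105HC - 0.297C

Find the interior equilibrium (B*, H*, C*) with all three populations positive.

From dC/dt = 0: 0.0105H* = 0.297, so H* = 28.3.
From dB/dt = 0: 1.49(1 - B*/263) = 0.0129·28.3, giving B* = 263·(1 - 0.245) = 199.
From dH/dt = 0: 0.00266·199 - 0.129 = 0.0227C*, so C* = 0.399/0.0227 = 17.6.

B* ≈ 199, H* ≈ 28.3, C* ≈ 17.6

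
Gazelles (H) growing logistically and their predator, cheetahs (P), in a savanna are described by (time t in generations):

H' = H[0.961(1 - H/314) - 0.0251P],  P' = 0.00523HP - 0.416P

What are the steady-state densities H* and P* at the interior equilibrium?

From dP/dt = 0 with P > 0: 0.00523H* = 0.416, so H* = 79.5.
Substitute into dH/dt = 0: 0.961(1 - 79.5/314) = 0.0251P*.
The bracket is 0.747, giving P* = 0.718/0.0251 = 28.6.

H* ≈ 79.5, P* ≈ 28.6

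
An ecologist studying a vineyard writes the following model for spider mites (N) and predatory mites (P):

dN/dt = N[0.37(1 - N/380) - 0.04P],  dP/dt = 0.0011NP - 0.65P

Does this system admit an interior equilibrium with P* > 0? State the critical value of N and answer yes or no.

The predator equation gives dP/dt > 0 only when N > 0.65/0.0011 = 591.
Without the predator, N → K = 380. Since 380 < 591, the predator cannot invade.

Threshold N = 591; K < 591, so no, the predator goes extinct.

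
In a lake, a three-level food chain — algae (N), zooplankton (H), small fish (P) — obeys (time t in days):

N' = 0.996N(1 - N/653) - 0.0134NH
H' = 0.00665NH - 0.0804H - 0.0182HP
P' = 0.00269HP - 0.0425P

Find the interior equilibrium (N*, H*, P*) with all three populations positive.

N* ≈ 514, H* ≈ 15.8, P* ≈ 183

From dP/dt = 0: 0.00269H* = 0.0425, so H* = 15.8.
From dN/dt = 0: 0.996(1 - N*/653) = 0.0134·15.8, giving N* = 653·(1 - 0.213) = 514.
From dH/dt = 0: 0.00665·514 - 0.0804 = 0.0182P*, so P* = 3.34/0.0182 = 183.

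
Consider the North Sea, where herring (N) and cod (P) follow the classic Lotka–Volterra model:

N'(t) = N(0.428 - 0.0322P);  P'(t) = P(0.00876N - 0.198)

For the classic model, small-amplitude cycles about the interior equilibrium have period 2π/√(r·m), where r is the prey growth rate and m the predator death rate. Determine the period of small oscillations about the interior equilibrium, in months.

T ≈ 21.6 months

Here r = 0.428 and m = 0.198, so r·m = 0.0847.
ω = √0.0847 = 0.291 per month, hence T = 2π/ω ≈ 21.6 months.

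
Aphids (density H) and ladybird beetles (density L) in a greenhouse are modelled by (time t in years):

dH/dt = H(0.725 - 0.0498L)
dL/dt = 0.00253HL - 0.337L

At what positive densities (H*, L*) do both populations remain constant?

H* ≈ 133, L* ≈ 14.6

Set dL/dt = 0 with L > 0: 0.00253H - 0.337 = 0, so H* = 0.337/0.00253 = 133.
Set dH/dt = 0 with H > 0: 0.725 - 0.0498L = 0, so L* = 0.725/0.0498 = 14.6.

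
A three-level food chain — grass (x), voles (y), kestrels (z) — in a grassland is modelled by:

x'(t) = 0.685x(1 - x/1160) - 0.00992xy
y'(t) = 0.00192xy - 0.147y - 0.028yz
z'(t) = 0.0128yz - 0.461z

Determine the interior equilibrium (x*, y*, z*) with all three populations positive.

x* ≈ 555, y* ≈ 36, z* ≈ 32.8

From dz/dt = 0: 0.0128y* = 0.461, so y* = 36.
From dx/dt = 0: 0.685(1 - x*/1160) = 0.00992·36, giving x* = 1160·(1 - 0.522) = 555.
From dy/dt = 0: 0.00192·555 - 0.147 = 0.028z*, so z* = 0.919/0.028 = 32.8.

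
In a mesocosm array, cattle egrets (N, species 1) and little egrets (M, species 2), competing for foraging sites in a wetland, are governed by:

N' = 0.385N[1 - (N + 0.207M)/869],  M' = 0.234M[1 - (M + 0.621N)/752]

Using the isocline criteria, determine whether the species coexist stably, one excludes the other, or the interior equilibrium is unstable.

stable coexistence

Compare the nullcline intercepts: K1/α12 = 869/0.207 = 4200 > K2 = 752; K2/α21 = 752/0.621 = 1210 > K1 = 869.
Since both inequalities hold, each species can invade when rare, so the interior equilibrium is stable.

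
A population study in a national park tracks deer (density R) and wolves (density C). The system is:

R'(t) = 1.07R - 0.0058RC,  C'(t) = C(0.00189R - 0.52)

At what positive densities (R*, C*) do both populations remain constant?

R* ≈ 275, C* ≈ 184

Set dC/dt = 0 with C > 0: 0.00189R - 0.52 = 0, so R* = 0.52/0.00189 = 275.
Set dR/dt = 0 with R > 0: 1.07 - 0.0058C = 0, so C* = 1.07/0.0058 = 184.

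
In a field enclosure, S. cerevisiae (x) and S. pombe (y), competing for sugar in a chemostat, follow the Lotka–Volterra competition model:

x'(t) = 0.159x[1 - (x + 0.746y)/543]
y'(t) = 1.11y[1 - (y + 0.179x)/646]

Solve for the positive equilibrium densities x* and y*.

x* ≈ 70.5, y* ≈ 633

Setting both brackets to zero gives the nullclines x + 0.746y = 543 and 0.179x + y = 646.
Substituting y = 646 - 0.179x into the first: x(1 - 0.746·0.179) = 543 - 0.746·646.
So x* = 61.1/0.866 = 70.5, and then y* = 646 - 0.179·70.5 = 633.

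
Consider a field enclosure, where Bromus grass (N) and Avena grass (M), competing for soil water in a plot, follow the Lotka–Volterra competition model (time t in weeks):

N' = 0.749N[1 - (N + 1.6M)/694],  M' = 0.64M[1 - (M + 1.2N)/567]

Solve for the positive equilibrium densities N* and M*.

Setting both brackets to zero gives the nullclines N + 1.6M = 694 and 1.2N + M = 567.
Substituting M = 567 - 1.2N into the first: N(1 - 1.6·1.2) = 694 - 1.6·567.
So N* = -213/-0.92 = 232, and then M* = 567 - 1.2·232 = 289.

N* ≈ 232, M* ≈ 289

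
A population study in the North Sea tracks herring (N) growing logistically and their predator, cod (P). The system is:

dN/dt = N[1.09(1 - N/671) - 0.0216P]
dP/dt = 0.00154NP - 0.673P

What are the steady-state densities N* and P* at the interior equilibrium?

From dP/dt = 0 with P > 0: 0.00154N* = 0.673, so N* = 437.
Substitute into dN/dt = 0: 1.09(1 - 437/671) = 0.0216P*.
The bracket is 0.349, giving P* = 0.38/0.0216 = 17.6.

N* ≈ 437, P* ≈ 17.6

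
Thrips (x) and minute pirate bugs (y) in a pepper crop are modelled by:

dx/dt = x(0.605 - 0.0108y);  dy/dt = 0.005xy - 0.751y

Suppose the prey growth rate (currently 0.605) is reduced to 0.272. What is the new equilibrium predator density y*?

At the interior fixed point, setting dx/dt = 0 with x > 0 fixes y* = (prey growth rate)/(xy coefficient) — independent of the other coefficients.
With the change, y* = 0.272/0.0108 = 25.2; it falls from 56.

y* ≈ 25.2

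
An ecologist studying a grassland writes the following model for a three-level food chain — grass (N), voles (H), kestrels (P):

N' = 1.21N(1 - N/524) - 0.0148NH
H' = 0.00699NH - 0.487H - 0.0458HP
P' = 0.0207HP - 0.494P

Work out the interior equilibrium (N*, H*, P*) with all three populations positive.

N* ≈ 371, H* ≈ 23.9, P* ≈ 46

From dP/dt = 0: 0.0207H* = 0.494, so H* = 23.9.
From dN/dt = 0: 1.21(1 - N*/524) = 0.0148·23.9, giving N* = 524·(1 - 0.292) = 371.
From dH/dt = 0: 0.00699·371 - 0.487 = 0.0458P*, so P* = 2.11/0.0458 = 46.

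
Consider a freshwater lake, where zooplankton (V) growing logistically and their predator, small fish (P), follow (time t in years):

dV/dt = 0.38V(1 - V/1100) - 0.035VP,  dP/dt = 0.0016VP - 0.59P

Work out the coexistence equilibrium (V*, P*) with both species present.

From dP/dt = 0 with P > 0: 0.0016V* = 0.59, so V* = 369.
Substitute into dV/dt = 0: 0.38(1 - 369/1100) = 0.035P*.
The bracket is 0.665, giving P* = 0.253/0.035 = 7.22.

V* ≈ 369, P* ≈ 7.22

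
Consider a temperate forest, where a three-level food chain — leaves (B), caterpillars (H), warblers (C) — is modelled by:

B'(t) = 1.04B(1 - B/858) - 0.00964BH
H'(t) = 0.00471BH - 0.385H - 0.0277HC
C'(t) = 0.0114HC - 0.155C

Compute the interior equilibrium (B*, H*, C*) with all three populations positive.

B* ≈ 750, H* ≈ 13.6, C* ≈ 114

From dC/dt = 0: 0.0114H* = 0.155, so H* = 13.6.
From dB/dt = 0: 1.04(1 - B*/858) = 0.00964·13.6, giving B* = 858·(1 - 0.126) = 750.
From dH/dt = 0: 0.00471·750 - 0.385 = 0.0277C*, so C* = 3.15/0.0277 = 114.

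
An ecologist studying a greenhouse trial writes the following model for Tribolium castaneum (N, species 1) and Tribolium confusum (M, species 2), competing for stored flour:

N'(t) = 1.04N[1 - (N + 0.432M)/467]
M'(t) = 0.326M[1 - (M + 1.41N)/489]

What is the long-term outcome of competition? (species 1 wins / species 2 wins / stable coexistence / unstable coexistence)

Compare the nullcline intercepts: K1/α12 = 467/0.432 = 1080 > K2 = 489; K2/α21 = 489/1.41 = 347 < K1 = 467.
Since the inequalities point opposite ways, species 1 can invade but species 2 cannot.

species 1 excludes species 2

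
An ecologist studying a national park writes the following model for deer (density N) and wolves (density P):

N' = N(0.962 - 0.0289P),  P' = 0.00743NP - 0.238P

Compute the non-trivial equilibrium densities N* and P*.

N* ≈ 32, P* ≈ 33.3

Set dP/dt = 0 with P > 0: 0.00743N - 0.238 = 0, so N* = 0.238/0.00743 = 32.
Set dN/dt = 0 with N > 0: 0.962 - 0.0289P = 0, so P* = 0.962/0.0289 = 33.3.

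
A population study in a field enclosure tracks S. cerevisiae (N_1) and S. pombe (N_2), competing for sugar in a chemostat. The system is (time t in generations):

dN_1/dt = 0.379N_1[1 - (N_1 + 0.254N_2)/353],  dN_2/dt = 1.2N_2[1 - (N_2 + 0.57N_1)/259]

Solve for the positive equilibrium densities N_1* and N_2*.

N_1* ≈ 336, N_2* ≈ 67.6

Setting both brackets to zero gives the nullclines N_1 + 0.254N_2 = 353 and 0.57N_1 + N_2 = 259.
Substituting N_2 = 259 - 0.57N_1 into the first: N_1(1 - 0.254·0.57) = 353 - 0.254·259.
So N_1* = 287/0.855 = 336, and then N_2* = 259 - 0.57·336 = 67.6.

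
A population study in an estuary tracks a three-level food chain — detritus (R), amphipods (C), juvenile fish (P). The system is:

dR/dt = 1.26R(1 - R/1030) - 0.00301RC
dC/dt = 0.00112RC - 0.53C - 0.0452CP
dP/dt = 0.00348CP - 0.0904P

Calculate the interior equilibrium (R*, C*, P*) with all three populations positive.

R* ≈ 966, C* ≈ 26, P* ≈ 12.2

From dP/dt = 0: 0.00348C* = 0.0904, so C* = 26.
From dR/dt = 0: 1.26(1 - R*/1030) = 0.00301·26, giving R* = 1030·(1 - 0.0621) = 966.
From dC/dt = 0: 0.00112·966 - 0.53 = 0.0452P*, so P* = 0.552/0.0452 = 12.2.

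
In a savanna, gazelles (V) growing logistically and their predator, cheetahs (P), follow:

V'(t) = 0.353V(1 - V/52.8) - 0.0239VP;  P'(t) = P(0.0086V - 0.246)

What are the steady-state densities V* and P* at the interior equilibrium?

From dP/dt = 0 with P > 0: 0.0086V* = 0.246, so V* = 28.6.
Substitute into dV/dt = 0: 0.353(1 - 28.6/52.8) = 0.0239P*.
The bracket is 0.458, giving P* = 0.162/0.0239 = 6.77.

V* ≈ 28.6, P* ≈ 6.77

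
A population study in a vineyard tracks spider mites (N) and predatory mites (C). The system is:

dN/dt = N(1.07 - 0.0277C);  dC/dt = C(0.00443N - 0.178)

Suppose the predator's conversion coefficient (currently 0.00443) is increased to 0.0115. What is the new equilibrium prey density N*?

At the interior fixed point, setting dC/dt = 0 with C > 0 fixes N* = (predator death rate)/(NC coefficient) — independent of the other coefficients.
With the change, N* = 0.178/0.0115 = 15.5; it falls from 40.2.

N* ≈ 15.5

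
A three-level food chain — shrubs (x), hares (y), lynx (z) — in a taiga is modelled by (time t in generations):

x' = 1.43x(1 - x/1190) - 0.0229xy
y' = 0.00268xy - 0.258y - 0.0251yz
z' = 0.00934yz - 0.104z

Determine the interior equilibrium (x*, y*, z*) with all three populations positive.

x* ≈ 978, y* ≈ 11.1, z* ≈ 94.1

From dz/dt = 0: 0.00934y* = 0.104, so y* = 11.1.
From dx/dt = 0: 1.43(1 - x*/1190) = 0.0229·11.1, giving x* = 1190·(1 - 0.178) = 978.
From dy/dt = 0: 0.00268·978 - 0.258 = 0.0251z*, so z* = 2.36/0.0251 = 94.1.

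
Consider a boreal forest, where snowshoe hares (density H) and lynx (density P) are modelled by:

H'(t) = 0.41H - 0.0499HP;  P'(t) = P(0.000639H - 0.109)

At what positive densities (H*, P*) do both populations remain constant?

H* ≈ 171, P* ≈ 8.22

Set dP/dt = 0 with P > 0: 0.000639H - 0.109 = 0, so H* = 0.109/0.000639 = 171.
Set dH/dt = 0 with H > 0: 0.41 - 0.0499P = 0, so P* = 0.41/0.0499 = 8.22.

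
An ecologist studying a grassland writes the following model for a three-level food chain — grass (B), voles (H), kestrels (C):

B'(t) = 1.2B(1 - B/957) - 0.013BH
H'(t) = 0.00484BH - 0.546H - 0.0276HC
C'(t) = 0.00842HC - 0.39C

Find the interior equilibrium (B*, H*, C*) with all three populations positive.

From dC/dt = 0: 0.00842H* = 0.39, so H* = 46.3.
From dB/dt = 0: 1.2(1 - B*/957) = 0.013·46.3, giving B* = 957·(1 - 0.502) = 477.
From dH/dt = 0: 0.00484·477 - 0.546 = 0.0276C*, so C* = 1.76/0.0276 = 63.8.

B* ≈ 477, H* ≈ 46.3, C* ≈ 63.8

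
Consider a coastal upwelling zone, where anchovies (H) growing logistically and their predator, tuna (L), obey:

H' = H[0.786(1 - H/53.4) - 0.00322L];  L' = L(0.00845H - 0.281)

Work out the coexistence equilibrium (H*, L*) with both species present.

H* ≈ 33.3, L* ≈ 92.1

From dL/dt = 0 with L > 0: 0.00845H* = 0.281, so H* = 33.3.
Substitute into dH/dt = 0: 0.786(1 - 33.3/53.4) = 0.00322L*.
The bracket is 0.377, giving L* = 0.297/0.00322 = 92.1.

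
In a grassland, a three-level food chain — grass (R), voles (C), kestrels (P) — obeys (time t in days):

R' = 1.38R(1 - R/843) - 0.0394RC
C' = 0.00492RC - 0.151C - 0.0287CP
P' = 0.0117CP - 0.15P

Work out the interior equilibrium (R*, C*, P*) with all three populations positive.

From dP/dt = 0: 0.0117C* = 0.15, so C* = 12.8.
From dR/dt = 0: 1.38(1 - R*/843) = 0.0394·12.8, giving R* = 843·(1 - 0.366) = 534.
From dC/dt = 0: 0.00492·534 - 0.151 = 0.0287P*, so P* = 2.48/0.0287 = 86.4.

R* ≈ 534, C* ≈ 12.8, P* ≈ 86.4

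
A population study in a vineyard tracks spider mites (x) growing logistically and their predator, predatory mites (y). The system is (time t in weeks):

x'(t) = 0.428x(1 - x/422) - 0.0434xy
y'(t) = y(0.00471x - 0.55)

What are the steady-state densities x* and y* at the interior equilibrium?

x* ≈ 117, y* ≈ 7.13

From dy/dt = 0 with y > 0: 0.00471x* = 0.55, so x* = 117.
Substitute into dx/dt = 0: 0.428(1 - 117/422) = 0.0434y*.
The bracket is 0.723, giving y* = 0.31/0.0434 = 7.13.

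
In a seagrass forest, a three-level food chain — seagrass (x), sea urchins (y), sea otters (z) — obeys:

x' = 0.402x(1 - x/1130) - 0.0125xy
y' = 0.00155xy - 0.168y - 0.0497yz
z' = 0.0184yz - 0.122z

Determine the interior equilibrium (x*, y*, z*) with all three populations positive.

From dz/dt = 0: 0.0184y* = 0.122, so y* = 6.63.
From dx/dt = 0: 0.402(1 - x*/1130) = 0.0125·6.63, giving x* = 1130·(1 - 0.206) = 897.
From dy/dt = 0: 0.00155·897 - 0.168 = 0.0497z*, so z* = 1.22/0.0497 = 24.6.

x* ≈ 897, y* ≈ 6.63, z* ≈ 24.6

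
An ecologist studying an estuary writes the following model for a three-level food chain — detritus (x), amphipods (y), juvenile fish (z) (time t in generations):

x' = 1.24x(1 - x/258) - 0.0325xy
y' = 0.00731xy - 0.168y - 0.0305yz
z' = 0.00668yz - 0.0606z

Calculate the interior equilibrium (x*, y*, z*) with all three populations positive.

From dz/dt = 0: 0.00668y* = 0.0606, so y* = 9.07.
From dx/dt = 0: 1.24(1 - x*/258) = 0.0325·9.07, giving x* = 258·(1 - 0.238) = 197.
From dy/dt = 0: 0.00731·197 - 0.168 = 0.0305z*, so z* = 1.27/0.0305 = 41.6.

x* ≈ 197, y* ≈ 9.07, z* ≈ 41.6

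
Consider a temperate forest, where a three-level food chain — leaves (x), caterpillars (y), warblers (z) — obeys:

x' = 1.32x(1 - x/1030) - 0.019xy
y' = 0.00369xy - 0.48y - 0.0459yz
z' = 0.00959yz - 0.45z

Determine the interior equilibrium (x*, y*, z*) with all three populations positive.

From dz/dt = 0: 0.00959y* = 0.45, so y* = 46.9.
From dx/dt = 0: 1.32(1 - x*/1030) = 0.019·46.9, giving x* = 1030·(1 - 0.675) = 334.
From dy/dt = 0: 0.00369·334 - 0.48 = 0.0459z*, so z* = 0.754/0.0459 = 16.4.

x* ≈ 334, y* ≈ 46.9, z* ≈ 16.4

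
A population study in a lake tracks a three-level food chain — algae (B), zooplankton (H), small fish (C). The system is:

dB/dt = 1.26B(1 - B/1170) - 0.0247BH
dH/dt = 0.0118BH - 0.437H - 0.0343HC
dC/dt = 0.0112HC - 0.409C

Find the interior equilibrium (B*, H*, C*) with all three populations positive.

B* ≈ 332, H* ≈ 36.5, C* ≈ 102

From dC/dt = 0: 0.0112H* = 0.409, so H* = 36.5.
From dB/dt = 0: 1.26(1 - B*/1170) = 0.0247·36.5, giving B* = 1170·(1 - 0.716) = 332.
From dH/dt = 0: 0.0118·332 - 0.437 = 0.0343C*, so C* = 3.49/0.0343 = 102.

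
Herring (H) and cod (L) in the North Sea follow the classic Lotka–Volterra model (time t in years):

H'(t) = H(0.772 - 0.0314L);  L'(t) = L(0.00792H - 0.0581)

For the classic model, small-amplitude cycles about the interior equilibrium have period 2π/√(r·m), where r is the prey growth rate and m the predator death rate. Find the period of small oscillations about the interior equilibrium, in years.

Here r = 0.772 and m = 0.0581, so r·m = 0.0449.
ω = √0.0449 = 0.212 per year, hence T = 2π/ω ≈ 29.7 years.

T ≈ 29.7 years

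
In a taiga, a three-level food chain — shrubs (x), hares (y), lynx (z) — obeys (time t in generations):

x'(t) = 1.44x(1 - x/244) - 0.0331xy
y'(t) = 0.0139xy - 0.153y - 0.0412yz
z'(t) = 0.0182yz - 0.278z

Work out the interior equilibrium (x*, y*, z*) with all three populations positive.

x* ≈ 158, y* ≈ 15.3, z* ≈ 49.7

From dz/dt = 0: 0.0182y* = 0.278, so y* = 15.3.
From dx/dt = 0: 1.44(1 - x*/244) = 0.0331·15.3, giving x* = 244·(1 - 0.351) = 158.
From dy/dt = 0: 0.0139·158 - 0.153 = 0.0412z*, so z* = 2.05/0.0412 = 49.7.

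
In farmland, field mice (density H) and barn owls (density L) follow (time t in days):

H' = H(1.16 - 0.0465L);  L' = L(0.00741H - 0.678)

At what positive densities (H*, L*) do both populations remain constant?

Set dL/dt = 0 with L > 0: 0.00741H - 0.678 = 0, so H* = 0.678/0.00741 = 91.5.
Set dH/dt = 0 with H > 0: 1.16 - 0.0465L = 0, so L* = 1.16/0.0465 = 24.9.

H* ≈ 91.5, L* ≈ 24.9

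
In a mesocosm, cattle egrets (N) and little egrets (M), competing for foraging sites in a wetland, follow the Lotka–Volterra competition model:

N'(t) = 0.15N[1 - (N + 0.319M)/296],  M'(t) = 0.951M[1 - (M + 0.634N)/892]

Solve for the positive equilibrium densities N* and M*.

Setting both brackets to zero gives the nullclines N + 0.319M = 296 and 0.634N + M = 892.
Substituting M = 892 - 0.634N into the first: N(1 - 0.319·0.634) = 296 - 0.319·892.
So N* = 11.5/0.798 = 14.4, and then M* = 892 - 0.634·14.4 = 883.

N* ≈ 14.4, M* ≈ 883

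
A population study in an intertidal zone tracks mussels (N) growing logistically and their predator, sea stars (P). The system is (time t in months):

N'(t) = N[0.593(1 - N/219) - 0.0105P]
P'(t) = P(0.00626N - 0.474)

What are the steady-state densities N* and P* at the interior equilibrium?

From dP/dt = 0 with P > 0: 0.00626N* = 0.474, so N* = 75.7.
Substitute into dN/dt = 0: 0.593(1 - 75.7/219) = 0.0105P*.
The bracket is 0.654, giving P* = 0.388/0.0105 = 36.9.

N* ≈ 75.7, P* ≈ 36.9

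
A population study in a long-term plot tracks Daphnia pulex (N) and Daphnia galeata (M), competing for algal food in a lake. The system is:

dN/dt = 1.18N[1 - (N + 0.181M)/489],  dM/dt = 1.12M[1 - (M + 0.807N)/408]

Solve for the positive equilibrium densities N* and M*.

Setting both brackets to zero gives the nullclines N + 0.181M = 489 and 0.807N + M = 408.
Substituting M = 408 - 0.807N into the first: N(1 - 0.181·0.807) = 489 - 0.181·408.
So N* = 415/0.854 = 486, and then M* = 408 - 0.807·486 = 15.7.

N* ≈ 486, M* ≈ 15.7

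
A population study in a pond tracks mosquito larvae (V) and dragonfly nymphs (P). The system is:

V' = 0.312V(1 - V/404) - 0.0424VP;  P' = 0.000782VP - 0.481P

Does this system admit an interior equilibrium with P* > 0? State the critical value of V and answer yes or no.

The predator equation gives dP/dt > 0 only when V > 0.481/0.000782 = 615.
Without the predator, V → K = 404. Since 404 < 615, the predator cannot invade.

Threshold V = 615; K < 615, so no, the predator goes extinct.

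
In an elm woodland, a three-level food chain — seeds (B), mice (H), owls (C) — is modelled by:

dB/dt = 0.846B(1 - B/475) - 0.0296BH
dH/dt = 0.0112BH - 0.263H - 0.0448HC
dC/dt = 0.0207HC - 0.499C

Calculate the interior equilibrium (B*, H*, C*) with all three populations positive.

From dC/dt = 0: 0.0207H* = 0.499, so H* = 24.1.
From dB/dt = 0: 0.846(1 - B*/475) = 0.0296·24.1, giving B* = 475·(1 - 0.843) = 74.4.
From dH/dt = 0: 0.0112·74.4 - 0.263 = 0.0448C*, so C* = 0.57/0.0448 = 12.7.

B* ≈ 74.4, H* ≈ 24.1, C* ≈ 12.7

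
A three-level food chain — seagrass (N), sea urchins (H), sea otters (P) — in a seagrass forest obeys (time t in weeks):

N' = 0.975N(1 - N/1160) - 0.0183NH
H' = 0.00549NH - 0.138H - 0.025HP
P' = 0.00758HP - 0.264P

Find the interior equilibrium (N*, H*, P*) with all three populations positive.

N* ≈ 402, H* ≈ 34.8, P* ≈ 82.7

From dP/dt = 0: 0.00758H* = 0.264, so H* = 34.8.
From dN/dt = 0: 0.975(1 - N*/1160) = 0.0183·34.8, giving N* = 1160·(1 - 0.654) = 402.
From dH/dt = 0: 0.00549·402 - 0.138 = 0.025P*, so P* = 2.07/0.025 = 82.7.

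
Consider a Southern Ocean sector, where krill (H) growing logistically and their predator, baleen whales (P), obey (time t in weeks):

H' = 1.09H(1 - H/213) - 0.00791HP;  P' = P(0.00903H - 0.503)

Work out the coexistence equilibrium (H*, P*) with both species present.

From dP/dt = 0 with P > 0: 0.00903H* = 0.503, so H* = 55.7.
Substitute into dH/dt = 0: 1.09(1 - 55.7/213) = 0.00791P*.
The bracket is 0.738, giving P* = 0.805/0.00791 = 102.

H* ≈ 55.7, P* ≈ 102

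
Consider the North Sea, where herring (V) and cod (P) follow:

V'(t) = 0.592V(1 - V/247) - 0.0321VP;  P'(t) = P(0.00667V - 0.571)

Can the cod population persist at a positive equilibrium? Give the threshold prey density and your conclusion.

The predator equation gives dP/dt > 0 only when V > 0.571/0.00667 = 85.6.
Without the predator, V → K = 247. Since 247 > 85.6, the predator can invade and persist.

Threshold V = 85.6; K > 85.6, so yes, the predator persists.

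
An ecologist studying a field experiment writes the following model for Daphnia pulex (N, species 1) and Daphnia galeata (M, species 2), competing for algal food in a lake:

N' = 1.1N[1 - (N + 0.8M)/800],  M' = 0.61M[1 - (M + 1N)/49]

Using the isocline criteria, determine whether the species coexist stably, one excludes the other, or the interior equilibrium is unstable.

species 1 excludes species 2

Compare the nullcline intercepts: K1/α12 = 800/0.8 = 1000 > K2 = 49; K2/α21 = 49/1 = 49 < K1 = 800.
Since the inequalities point opposite ways, species 1 can invade but species 2 cannot.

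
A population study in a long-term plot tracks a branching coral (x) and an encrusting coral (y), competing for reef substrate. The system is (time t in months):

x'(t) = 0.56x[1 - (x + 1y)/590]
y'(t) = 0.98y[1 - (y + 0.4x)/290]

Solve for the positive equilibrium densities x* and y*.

Setting both brackets to zero gives the nullclines x + 1y = 590 and 0.4x + y = 290.
Substituting y = 290 - 0.4x into the first: x(1 - 1·0.4) = 590 - 1·290.
So x* = 300/0.6 = 500, and then y* = 290 - 0.4·500 = 90.

x* ≈ 500, y* ≈ 90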